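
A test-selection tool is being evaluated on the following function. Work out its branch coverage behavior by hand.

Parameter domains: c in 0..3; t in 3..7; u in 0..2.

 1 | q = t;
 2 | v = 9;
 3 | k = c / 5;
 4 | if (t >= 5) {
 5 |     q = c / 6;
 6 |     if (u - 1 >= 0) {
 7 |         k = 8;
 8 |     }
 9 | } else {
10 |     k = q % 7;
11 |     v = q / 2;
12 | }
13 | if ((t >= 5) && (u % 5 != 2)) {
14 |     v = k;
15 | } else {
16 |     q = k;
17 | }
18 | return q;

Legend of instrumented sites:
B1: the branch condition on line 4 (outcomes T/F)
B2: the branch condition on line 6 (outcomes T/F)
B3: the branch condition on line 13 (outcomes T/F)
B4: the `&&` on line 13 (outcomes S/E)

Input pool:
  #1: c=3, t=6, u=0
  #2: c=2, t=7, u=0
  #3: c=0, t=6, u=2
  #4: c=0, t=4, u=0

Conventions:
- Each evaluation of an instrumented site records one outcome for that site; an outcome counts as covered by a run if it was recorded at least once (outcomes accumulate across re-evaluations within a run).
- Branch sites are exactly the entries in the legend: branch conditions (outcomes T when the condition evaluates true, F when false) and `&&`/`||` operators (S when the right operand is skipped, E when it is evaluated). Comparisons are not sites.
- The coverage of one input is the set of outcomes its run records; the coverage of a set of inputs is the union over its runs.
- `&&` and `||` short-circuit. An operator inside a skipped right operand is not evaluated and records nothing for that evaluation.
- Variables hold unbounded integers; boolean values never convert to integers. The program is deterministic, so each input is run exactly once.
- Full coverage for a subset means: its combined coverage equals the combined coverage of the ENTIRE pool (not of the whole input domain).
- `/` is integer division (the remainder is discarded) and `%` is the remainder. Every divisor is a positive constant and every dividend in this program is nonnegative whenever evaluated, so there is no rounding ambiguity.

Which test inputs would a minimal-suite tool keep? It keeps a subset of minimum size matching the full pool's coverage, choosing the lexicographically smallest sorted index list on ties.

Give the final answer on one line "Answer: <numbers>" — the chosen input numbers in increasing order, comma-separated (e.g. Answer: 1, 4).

input #1, c=3, t=6, u=0: outcomes B1=T, B2=F, B3=T, B4=E
input #2, c=2, t=7, u=0: outcomes B1=T, B2=F, B3=T, B4=E
input #3, c=0, t=6, u=2: outcomes B1=T, B2=T, B3=F, B4=E
input #4, c=0, t=4, u=0: outcomes B1=F, B3=F, B4=S
together the pool reaches 8 outcomes: B1=T, B1=F, B2=T, B2=F, B3=T, B3=F, B4=S, B4=E
no size-1 subset reaches all 8 outcomes (best union: 4/8)
no size-2 subset reaches all 8 outcomes (best union: 7/8)
inputs {1, 3, 4} (size 3) cover everything; no size-3 subset with a lexicographically smaller index list covers all 8

Answer: 1, 3, 4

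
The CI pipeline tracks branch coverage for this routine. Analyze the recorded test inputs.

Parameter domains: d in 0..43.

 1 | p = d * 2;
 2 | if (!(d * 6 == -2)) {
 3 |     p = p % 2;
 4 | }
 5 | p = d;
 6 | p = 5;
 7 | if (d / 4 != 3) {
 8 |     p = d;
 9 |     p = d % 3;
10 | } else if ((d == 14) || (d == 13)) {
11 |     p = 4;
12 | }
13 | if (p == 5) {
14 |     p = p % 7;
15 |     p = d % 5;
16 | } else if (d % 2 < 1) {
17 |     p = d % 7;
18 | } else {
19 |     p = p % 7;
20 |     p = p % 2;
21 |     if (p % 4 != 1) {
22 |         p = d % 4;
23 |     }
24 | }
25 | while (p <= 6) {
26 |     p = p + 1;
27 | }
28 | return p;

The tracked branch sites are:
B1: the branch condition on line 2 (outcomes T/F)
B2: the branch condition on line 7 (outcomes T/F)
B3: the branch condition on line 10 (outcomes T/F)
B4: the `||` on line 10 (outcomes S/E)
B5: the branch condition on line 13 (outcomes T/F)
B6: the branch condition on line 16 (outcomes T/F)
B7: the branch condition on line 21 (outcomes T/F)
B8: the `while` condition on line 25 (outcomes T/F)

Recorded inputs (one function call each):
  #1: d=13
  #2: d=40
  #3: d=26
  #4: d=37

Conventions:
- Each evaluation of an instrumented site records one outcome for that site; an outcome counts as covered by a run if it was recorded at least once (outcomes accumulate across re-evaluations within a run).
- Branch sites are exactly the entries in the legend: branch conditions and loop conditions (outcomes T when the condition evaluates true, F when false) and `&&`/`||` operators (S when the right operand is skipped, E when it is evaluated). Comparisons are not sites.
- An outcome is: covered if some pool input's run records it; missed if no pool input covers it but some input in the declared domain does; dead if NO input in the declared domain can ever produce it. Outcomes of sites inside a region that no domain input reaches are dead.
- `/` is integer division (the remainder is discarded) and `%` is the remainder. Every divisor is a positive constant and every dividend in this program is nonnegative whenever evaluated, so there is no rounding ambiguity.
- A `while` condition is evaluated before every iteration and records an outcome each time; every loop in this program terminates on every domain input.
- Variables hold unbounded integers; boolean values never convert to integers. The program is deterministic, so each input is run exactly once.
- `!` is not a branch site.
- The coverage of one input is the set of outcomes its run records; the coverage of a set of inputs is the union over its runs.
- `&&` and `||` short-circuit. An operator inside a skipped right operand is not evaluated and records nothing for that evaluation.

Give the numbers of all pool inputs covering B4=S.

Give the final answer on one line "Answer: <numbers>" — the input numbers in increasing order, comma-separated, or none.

input #1 (d=13): never hits B4=S
input #2 (d=40): never hits B4=S
input #3 (d=26): never hits B4=S
input #4 (d=37): never hits B4=S

Answer: none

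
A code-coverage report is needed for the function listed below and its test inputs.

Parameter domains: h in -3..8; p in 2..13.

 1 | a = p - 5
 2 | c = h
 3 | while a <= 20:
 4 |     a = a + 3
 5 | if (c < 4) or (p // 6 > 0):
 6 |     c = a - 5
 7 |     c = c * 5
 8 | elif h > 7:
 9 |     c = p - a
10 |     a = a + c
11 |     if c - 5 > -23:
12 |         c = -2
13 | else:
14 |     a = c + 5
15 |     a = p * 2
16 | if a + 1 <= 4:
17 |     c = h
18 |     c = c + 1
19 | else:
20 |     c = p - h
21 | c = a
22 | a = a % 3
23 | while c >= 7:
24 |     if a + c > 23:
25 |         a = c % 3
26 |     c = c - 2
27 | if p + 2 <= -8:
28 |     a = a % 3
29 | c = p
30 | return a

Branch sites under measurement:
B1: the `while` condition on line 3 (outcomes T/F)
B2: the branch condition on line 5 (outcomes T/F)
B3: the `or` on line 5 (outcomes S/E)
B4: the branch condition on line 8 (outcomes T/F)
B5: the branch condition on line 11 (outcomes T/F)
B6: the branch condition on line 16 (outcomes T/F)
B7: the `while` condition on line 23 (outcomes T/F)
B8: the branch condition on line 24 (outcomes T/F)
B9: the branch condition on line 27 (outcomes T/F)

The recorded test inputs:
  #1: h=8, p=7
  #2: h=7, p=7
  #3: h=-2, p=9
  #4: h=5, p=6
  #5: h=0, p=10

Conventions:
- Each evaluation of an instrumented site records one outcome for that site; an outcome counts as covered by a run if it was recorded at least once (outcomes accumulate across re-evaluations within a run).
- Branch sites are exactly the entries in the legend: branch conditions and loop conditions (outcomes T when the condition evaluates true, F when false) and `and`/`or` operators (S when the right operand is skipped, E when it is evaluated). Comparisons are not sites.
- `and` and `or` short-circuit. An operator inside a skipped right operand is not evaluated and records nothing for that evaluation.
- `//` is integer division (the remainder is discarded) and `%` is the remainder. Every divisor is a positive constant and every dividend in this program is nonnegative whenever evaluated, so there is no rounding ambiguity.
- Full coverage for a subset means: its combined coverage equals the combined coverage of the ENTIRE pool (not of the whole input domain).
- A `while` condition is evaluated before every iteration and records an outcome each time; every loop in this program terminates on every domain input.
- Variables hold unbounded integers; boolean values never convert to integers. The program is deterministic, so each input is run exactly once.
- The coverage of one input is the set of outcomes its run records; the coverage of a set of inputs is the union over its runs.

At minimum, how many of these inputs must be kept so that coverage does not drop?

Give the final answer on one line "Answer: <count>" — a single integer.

test 1 (h=8, p=7) fires B1->T, B1->T, B1->T, B1->T, B1->T, B1->T, B1->T, B1->F, B3->E, B2->T, B6->F, B7->T, B8->T, B7->T, ...; hits B1=T, B1=F, B2=T, B3=E, B6=F, B7=T, B7=F, B8=T, B8=F, B9=F
test 2 (h=7, p=7) fires B1->T, B1->T, B1->T, B1->T, B1->T, B1->T, B1->T, B1->F, B3->E, B2->T, B6->F, B7->T, B8->T, B7->T, ...; hits B1=T, B1=F, B2=T, B3=E, B6=F, B7=T, B7=F, B8=T, B8=F, B9=F
test 3 (h=-2, p=9) fires B1->T, B1->T, B1->T, B1->T, B1->T, B1->T, B1->F, B3->S, B2->T, B6->F, B7->T, B8->F, B7->T, B8->F, ...; hits B1=T, B1=F, B2=T, B3=S, B6=F, B7=T, B7=F, B8=F, B9=F
test 4 (h=5, p=6) fires B1->T, B1->T, B1->T, B1->T, B1->T, B1->T, B1->T, B1->F, B3->E, B2->T, B6->F, B7->T, B8->F, B7->T, ...; hits B1=T, B1=F, B2=T, B3=E, B6=F, B7=T, B7=F, B8=F, B9=F
test 5 (h=0, p=10) fires B1->T, B1->T, B1->T, B1->T, B1->T, B1->T, B1->F, B3->S, B2->T, B6->F, B7->T, B8->T, B7->T, B8->F, ...; hits B1=T, B1=F, B2=T, B3=S, B6=F, B7=T, B7=F, B8=T, B8=F, B9=F
union over all inputs: B1=T, B1=F, B2=T, B3=S, B3=E, B6=F, B7=T, B7=F, B8=T, B8=F, B9=F (11 outcomes)
checked all size-1 subsets: none covers 11 outcomes (max 10/11)
at size 2, {1, 3} reaches all 11 outcomes; every lexicographically earlier size-2 subset fails

Answer: 2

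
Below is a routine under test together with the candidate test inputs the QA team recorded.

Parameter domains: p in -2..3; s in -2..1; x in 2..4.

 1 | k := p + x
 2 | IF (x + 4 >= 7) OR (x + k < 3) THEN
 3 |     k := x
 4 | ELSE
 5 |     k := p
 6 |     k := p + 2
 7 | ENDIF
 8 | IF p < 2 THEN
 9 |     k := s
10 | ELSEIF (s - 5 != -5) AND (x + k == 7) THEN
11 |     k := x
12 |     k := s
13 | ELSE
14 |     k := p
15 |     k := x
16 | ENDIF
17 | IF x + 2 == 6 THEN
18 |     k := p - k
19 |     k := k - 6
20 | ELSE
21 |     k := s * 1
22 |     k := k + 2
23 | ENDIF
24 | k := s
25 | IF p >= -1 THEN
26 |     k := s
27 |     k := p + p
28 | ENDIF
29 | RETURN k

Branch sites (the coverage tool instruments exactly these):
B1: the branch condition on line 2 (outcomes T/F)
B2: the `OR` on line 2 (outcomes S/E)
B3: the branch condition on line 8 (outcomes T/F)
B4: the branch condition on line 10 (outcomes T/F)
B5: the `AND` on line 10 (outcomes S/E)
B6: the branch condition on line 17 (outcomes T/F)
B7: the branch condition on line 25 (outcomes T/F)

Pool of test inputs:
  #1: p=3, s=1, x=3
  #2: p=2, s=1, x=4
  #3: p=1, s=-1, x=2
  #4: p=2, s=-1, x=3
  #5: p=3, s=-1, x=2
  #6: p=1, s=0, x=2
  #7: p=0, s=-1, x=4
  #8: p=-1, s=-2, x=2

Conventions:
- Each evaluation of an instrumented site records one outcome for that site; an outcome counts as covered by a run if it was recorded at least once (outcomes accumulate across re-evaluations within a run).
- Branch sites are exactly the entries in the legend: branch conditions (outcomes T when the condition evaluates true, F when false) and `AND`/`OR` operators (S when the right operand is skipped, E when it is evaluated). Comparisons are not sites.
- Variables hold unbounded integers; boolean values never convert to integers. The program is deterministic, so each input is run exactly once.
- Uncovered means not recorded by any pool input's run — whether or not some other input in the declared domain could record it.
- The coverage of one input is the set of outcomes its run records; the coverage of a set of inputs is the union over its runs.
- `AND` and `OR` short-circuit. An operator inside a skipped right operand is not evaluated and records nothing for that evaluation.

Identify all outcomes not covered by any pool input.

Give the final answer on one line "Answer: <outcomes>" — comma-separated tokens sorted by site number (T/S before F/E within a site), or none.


test 1 (p=3, s=1, x=3) fires B2->S, B1->T, B3->F, B5->E, B4->F, B6->F, B7->T; hits B1=T, B2=S, B3=F, B4=F, B5=E, B6=F, B7=T
test 2 (p=2, s=1, x=4) fires B2->S, B1->T, B3->F, B5->E, B4->F, B6->T, B7->T; hits B1=T, B2=S, B3=F, B4=F, B5=E, B6=T, B7=T
test 3 (p=1, s=-1, x=2) fires B2->E, B1->F, B3->T, B6->F, B7->T; hits B1=F, B2=E, B3=T, B6=F, B7=T
test 4 (p=2, s=-1, x=3) fires B2->S, B1->T, B3->F, B5->E, B4->F, B6->F, B7->T; hits B1=T, B2=S, B3=F, B4=F, B5=E, B6=F, B7=T
test 5 (p=3, s=-1, x=2) fires B2->E, B1->F, B3->F, B5->E, B4->T, B6->F, B7->T; hits B1=F, B2=E, B3=F, B4=T, B5=E, B6=F, B7=T
test 6 (p=1, s=0, x=2) fires B2->E, B1->F, B3->T, B6->F, B7->T; hits B1=F, B2=E, B3=T, B6=F, B7=T
test 7 (p=0, s=-1, x=4) fires B2->S, B1->T, B3->T, B6->T, B7->T; hits B1=T, B2=S, B3=T, B6=T, B7=T
test 8 (p=-1, s=-2, x=2) fires B2->E, B1->F, B3->T, B6->F, B7->T; hits B1=F, B2=E, B3=T, B6=F, B7=T
union over the pool: B1=T, B1=F, B2=S, B2=E, B3=T, B3=F, B4=T, B4=F, B5=E, B6=T, B6=F, B7=T
uncovered (2 of 14): B5=S, B7=F
Answer: B5=S, B7=F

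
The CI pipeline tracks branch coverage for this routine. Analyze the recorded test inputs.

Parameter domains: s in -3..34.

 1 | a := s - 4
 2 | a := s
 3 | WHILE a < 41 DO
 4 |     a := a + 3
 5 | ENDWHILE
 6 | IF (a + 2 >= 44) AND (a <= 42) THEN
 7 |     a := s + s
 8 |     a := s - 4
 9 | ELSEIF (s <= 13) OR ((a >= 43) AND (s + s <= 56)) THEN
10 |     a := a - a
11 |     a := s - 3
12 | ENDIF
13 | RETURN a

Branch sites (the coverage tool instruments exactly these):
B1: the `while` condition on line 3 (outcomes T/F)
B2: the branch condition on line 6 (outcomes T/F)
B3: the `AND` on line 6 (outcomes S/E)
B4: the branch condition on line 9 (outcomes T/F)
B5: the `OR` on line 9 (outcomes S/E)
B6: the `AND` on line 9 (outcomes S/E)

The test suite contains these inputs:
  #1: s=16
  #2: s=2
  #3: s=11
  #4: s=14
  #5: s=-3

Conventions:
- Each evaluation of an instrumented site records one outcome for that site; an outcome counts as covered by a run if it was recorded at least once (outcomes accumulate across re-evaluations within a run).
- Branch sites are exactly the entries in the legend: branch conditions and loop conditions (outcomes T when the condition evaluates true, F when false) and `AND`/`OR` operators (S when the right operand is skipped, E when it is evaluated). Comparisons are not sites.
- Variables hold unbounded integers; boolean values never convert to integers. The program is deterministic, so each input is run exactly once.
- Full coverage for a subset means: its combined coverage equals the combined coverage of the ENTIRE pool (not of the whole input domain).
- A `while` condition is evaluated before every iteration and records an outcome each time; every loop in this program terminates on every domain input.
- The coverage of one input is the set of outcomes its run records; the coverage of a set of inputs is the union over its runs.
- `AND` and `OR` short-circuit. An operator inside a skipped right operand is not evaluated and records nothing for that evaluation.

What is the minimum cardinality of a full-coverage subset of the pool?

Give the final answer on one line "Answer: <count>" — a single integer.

#1 (s=16) -> B1->T, B1->T, B1->T, B1->T, B1->T, B1->T, B1->T, B1->T, B1->T, B1->F, B3->E, B2->F, B5->E, B6->E, ...; covered: B1=T, B1=F, B2=F, B3=E, B4=T, B5=E, B6=E
#2 (s=2) -> B1->T, B1->T, B1->T, B1->T, B1->T, B1->T, B1->T, B1->T, B1->T, B1->T, B1->T, B1->T, B1->T, B1->F, ...; covered: B1=T, B1=F, B2=F, B3=S, B4=T, B5=S
#3 (s=11) -> B1->T, B1->T, B1->T, B1->T, B1->T, B1->T, B1->T, B1->T, B1->T, B1->T, B1->F, B3->S, B2->F, B5->S, ...; covered: B1=T, B1=F, B2=F, B3=S, B4=T, B5=S
#4 (s=14) -> B1->T, B1->T, B1->T, B1->T, B1->T, B1->T, B1->T, B1->T, B1->T, B1->F, B3->S, B2->F, B5->E, B6->S, ...; covered: B1=T, B1=F, B2=F, B3=S, B4=F, B5=E, B6=S
#5 (s=-3) -> B1->T, B1->T, B1->T, B1->T, B1->T, B1->T, B1->T, B1->T, B1->T, B1->T, B1->T, B1->T, B1->T, B1->T, ...; covered: B1=T, B1=F, B2=T, B3=E
together the pool reaches 12 outcomes: B1=T, B1=F, B2=T, B2=F, B3=S, B3=E, B4=T, B4=F, B5=S, B5=E, B6=S, B6=E
size 1 is not enough: best union over all size-1 subsets is 7/12
size 2 is not enough: best union over all size-2 subsets is 10/12
size 3 is not enough: best union over all size-3 subsets is 11/12
the canonical winner is {1, 2, 4, 5}: size 4, full 12-outcome coverage, earliest index list among size-4 covers

Answer: 4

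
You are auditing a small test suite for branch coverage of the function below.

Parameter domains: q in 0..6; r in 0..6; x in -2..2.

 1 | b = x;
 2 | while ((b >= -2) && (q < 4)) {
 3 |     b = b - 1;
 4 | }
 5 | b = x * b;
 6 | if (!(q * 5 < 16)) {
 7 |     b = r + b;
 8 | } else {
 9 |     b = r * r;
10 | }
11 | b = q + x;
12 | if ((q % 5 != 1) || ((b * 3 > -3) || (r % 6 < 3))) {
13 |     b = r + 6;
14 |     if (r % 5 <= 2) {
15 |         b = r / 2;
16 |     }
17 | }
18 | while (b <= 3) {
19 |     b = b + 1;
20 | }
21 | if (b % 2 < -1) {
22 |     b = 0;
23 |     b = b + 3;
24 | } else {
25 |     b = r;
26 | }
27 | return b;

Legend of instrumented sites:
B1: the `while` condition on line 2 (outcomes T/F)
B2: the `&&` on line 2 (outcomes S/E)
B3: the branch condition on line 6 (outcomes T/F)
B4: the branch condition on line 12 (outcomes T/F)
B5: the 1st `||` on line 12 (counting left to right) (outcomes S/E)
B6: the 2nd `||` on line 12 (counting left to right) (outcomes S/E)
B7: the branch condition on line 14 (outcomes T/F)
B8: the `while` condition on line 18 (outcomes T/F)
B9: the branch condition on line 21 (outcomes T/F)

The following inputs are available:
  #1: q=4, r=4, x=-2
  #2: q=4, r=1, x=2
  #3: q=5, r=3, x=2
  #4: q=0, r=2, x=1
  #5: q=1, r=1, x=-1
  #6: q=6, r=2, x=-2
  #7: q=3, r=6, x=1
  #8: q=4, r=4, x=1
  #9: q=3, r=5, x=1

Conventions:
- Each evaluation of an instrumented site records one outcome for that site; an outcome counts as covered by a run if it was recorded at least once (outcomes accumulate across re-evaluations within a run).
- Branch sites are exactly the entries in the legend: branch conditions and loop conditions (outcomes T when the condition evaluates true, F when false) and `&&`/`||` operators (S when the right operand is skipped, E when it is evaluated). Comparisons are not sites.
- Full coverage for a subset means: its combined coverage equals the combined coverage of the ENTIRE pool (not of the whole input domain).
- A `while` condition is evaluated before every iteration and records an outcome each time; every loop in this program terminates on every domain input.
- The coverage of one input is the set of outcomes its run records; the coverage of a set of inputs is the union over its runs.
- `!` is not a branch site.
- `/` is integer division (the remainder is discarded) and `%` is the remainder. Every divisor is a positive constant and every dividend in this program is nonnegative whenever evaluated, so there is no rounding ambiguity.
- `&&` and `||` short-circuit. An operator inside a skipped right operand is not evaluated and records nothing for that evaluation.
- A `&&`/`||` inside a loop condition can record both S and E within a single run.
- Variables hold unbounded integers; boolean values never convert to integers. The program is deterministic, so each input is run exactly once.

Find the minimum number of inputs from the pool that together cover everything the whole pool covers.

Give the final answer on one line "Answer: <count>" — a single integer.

input #1, q=4, r=4, x=-2: events B2->E, B1->F, B3->T, B5->S, B4->T, B7->F, B8->F, B9->F; outcomes B1=F, B2=E, B3=T, B4=T, B5=S, B7=F, B8=F, B9=F
input #2, q=4, r=1, x=2: events B2->E, B1->F, B3->T, B5->S, B4->T, B7->T, B8->T, B8->T, B8->T, B8->T, B8->F, B9->F; outcomes B1=F, B2=E, B3=T, B4=T, B5=S, B7=T, B8=T, B8=F, B9=F
input #3, q=5, r=3, x=2: events B2->E, B1->F, B3->T, B5->S, B4->T, B7->F, B8->F, B9->F; outcomes B1=F, B2=E, B3=T, B4=T, B5=S, B7=F, B8=F, B9=F
input #4, q=0, r=2, x=1: events B2->E, B1->T, B2->E, B1->T, B2->E, B1->T, B2->E, B1->T, B2->S, B1->F, B3->F, B5->S, B4->T, B7->T, ...; outcomes B1=T, B1=F, B2=S, B2=E, B3=F, B4=T, B5=S, B7=T, B8=T, B8=F, B9=F
input #5, q=1, r=1, x=-1: events B2->E, B1->T, B2->E, B1->T, B2->S, B1->F, B3->F, B5->E, B6->S, B4->T, B7->T, B8->T, B8->T, B8->T, ...; outcomes B1=T, B1=F, B2=S, B2=E, B3=F, B4=T, B5=E, B6=S, B7=T, B8=T, B8=F, B9=F
input #6, q=6, r=2, x=-2: events B2->E, B1->F, B3->T, B5->E, B6->S, B4->T, B7->T, B8->T, B8->T, B8->T, B8->F, B9->F; outcomes B1=F, B2=E, B3=T, B4=T, B5=E, B6=S, B7=T, B8=T, B8=F, B9=F
input #7, q=3, r=6, x=1: events B2->E, B1->T, B2->E, B1->T, B2->E, B1->T, B2->E, B1->T, B2->S, B1->F, B3->F, B5->S, B4->T, B7->T, ...; outcomes B1=T, B1=F, B2=S, B2=E, B3=F, B4=T, B5=S, B7=T, B8=T, B8=F, B9=F
input #8, q=4, r=4, x=1: events B2->E, B1->F, B3->T, B5->S, B4->T, B7->F, B8->F, B9->F; outcomes B1=F, B2=E, B3=T, B4=T, B5=S, B7=F, B8=F, B9=F
input #9, q=3, r=5, x=1: events B2->E, B1->T, B2->E, B1->T, B2->E, B1->T, B2->E, B1->T, B2->S, B1->F, B3->F, B5->S, B4->T, B7->T, ...; outcomes B1=T, B1=F, B2=S, B2=E, B3=F, B4=T, B5=S, B7=T, B8=T, B8=F, B9=F
pool-wide coverage (15 outcomes): B1=T, B1=F, B2=S, B2=E, B3=T, B3=F, B4=T, B5=S, B5=E, B6=S, B7=T, B7=F, B8=T, B8=F, B9=F
checked all size-1 subsets: none covers 15 outcomes (max 12/15)
the canonical winner is {1, 5}: size 2, full 15-outcome coverage, earliest index list among size-2 covers

Answer: 2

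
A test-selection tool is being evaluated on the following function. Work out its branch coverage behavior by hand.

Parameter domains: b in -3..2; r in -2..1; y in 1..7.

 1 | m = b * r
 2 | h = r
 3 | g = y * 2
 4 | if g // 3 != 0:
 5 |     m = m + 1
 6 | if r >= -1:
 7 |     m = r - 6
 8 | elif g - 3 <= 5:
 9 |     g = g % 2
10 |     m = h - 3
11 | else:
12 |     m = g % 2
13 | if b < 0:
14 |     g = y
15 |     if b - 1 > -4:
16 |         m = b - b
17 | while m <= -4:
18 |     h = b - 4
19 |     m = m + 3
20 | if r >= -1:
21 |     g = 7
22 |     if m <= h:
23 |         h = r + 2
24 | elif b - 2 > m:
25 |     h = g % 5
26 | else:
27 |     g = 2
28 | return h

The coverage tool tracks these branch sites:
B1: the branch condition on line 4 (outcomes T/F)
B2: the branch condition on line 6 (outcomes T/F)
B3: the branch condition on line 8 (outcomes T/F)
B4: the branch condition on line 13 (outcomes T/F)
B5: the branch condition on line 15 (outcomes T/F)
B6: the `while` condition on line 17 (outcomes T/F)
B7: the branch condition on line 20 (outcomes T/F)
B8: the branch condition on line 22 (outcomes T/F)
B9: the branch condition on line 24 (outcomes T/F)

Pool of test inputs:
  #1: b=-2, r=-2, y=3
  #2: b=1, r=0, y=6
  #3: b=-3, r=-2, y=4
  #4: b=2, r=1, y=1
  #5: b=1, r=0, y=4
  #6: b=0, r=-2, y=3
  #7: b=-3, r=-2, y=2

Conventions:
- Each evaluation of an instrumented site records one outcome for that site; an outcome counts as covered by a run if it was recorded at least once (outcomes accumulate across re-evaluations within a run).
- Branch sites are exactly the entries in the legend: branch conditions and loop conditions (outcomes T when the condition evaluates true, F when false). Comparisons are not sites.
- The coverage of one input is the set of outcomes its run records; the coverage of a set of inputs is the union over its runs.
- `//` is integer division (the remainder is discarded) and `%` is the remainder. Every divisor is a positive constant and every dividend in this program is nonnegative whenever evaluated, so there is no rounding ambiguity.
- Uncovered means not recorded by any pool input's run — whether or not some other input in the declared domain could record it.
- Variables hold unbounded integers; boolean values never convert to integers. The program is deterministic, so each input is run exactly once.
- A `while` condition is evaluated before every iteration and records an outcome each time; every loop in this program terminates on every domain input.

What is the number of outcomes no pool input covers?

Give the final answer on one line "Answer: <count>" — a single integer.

#1 (b=-2, r=-2, y=3) -> covered: B1=T, B2=F, B3=T, B4=T, B5=T, B6=F, B7=F, B9=F
#2 (b=1, r=0, y=6) -> covered: B1=T, B2=T, B4=F, B6=T, B6=F, B7=T, B8=T
#3 (b=-3, r=-2, y=4) -> covered: B1=T, B2=F, B3=T, B4=T, B5=F, B6=T, B6=F, B7=F, B9=F
#4 (b=2, r=1, y=1) -> covered: B1=F, B2=T, B4=F, B6=T, B6=F, B7=T, B8=T
#5 (b=1, r=0, y=4) -> covered: B1=T, B2=T, B4=F, B6=T, B6=F, B7=T, B8=T
#6 (b=0, r=-2, y=3) -> covered: B1=T, B2=F, B3=T, B4=F, B6=T, B6=F, B7=F, B9=F
#7 (b=-3, r=-2, y=2) -> covered: B1=T, B2=F, B3=T, B4=T, B5=F, B6=T, B6=F, B7=F, B9=F
union over the pool: B1=T, B1=F, B2=T, B2=F, B3=T, B4=T, B4=F, B5=T, B5=F, B6=T, B6=F, B7=T, B7=F, B8=T, B9=F
uncovered (3 of 18): B3=F, B8=F, B9=T

Answer: 3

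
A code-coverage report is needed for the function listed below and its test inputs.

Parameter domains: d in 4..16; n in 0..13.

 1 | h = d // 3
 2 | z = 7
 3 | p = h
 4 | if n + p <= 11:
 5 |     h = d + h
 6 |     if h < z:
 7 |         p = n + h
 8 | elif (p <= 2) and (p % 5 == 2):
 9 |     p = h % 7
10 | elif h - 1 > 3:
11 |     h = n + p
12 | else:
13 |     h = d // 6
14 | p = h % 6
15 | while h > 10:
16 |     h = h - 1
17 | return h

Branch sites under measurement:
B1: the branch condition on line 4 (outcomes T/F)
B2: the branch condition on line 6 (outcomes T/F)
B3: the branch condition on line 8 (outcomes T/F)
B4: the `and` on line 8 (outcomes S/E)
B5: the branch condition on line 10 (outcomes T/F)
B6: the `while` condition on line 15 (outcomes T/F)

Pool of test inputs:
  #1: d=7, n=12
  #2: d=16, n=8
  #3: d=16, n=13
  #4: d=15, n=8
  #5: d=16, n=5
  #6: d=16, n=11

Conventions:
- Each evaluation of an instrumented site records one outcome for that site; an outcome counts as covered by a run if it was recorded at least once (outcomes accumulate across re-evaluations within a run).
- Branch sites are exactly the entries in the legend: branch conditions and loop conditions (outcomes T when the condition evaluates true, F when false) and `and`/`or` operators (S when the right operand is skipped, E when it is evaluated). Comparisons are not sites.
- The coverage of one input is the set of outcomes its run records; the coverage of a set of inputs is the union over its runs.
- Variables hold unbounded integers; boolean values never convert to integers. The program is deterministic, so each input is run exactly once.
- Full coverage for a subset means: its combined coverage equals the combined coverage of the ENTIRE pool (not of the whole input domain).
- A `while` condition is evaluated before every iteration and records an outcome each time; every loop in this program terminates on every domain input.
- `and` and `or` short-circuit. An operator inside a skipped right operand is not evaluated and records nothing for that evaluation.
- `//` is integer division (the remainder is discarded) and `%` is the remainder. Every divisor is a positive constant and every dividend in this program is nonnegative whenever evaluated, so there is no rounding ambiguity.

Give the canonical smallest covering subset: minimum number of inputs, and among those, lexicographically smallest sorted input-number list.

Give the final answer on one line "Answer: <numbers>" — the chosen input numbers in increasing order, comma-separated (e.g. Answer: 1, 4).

#1 (d=7, n=12) -> covered: B1=F, B3=T, B4=E, B6=F
#2 (d=16, n=8) -> covered: B1=F, B3=F, B4=S, B5=T, B6=T, B6=F
#3 (d=16, n=13) -> covered: B1=F, B3=F, B4=S, B5=T, B6=T, B6=F
#4 (d=15, n=8) -> covered: B1=F, B3=F, B4=S, B5=T, B6=T, B6=F
#5 (d=16, n=5) -> covered: B1=T, B2=F, B6=T, B6=F
#6 (d=16, n=11) -> covered: B1=F, B3=F, B4=S, B5=T, B6=T, B6=F
together the pool reaches 10 outcomes: B1=T, B1=F, B2=F, B3=T, B3=F, B4=S, B4=E, B5=T, B6=T, B6=F
checked all size-1 subsets: none covers 10 outcomes (max 6/10)
checked all size-2 subsets: none covers 10 outcomes (max 8/10)
the canonical winner is {1, 2, 5}: size 3, full 10-outcome coverage, earliest index list among size-3 covers

Answer: 1, 2, 5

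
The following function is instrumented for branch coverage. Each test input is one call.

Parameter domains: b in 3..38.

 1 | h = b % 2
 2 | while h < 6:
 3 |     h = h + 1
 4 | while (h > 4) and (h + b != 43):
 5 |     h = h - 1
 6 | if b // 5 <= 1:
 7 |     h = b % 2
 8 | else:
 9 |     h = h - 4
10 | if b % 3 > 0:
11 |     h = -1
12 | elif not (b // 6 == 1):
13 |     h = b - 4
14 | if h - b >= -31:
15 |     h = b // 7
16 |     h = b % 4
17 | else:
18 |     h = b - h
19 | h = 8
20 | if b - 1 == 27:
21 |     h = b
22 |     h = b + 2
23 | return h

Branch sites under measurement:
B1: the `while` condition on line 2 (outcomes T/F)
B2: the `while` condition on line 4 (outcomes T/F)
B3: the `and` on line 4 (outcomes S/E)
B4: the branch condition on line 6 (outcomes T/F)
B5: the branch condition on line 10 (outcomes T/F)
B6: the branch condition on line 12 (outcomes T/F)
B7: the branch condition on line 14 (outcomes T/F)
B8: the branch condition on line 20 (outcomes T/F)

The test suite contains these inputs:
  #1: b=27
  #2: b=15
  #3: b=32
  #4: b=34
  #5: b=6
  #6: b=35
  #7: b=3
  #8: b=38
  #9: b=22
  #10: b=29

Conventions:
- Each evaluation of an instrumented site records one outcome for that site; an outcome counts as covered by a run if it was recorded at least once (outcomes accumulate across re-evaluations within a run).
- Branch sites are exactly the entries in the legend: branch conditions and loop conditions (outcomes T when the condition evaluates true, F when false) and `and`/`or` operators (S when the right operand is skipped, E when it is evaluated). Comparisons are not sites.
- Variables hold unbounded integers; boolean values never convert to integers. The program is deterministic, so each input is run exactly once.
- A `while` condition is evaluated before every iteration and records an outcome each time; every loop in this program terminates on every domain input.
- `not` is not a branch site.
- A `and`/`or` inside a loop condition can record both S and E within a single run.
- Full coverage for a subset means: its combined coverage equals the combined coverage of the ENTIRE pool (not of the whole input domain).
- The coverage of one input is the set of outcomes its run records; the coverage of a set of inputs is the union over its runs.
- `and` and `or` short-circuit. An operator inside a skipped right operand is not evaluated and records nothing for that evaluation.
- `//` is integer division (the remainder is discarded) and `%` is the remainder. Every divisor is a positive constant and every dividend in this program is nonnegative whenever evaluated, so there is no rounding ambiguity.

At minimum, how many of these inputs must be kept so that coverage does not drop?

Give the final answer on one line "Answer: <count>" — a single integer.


input #1 (b=27): covers B1=T, B1=F, B2=T, B2=F, B3=S, B3=E, B4=F, B5=F, B6=T, B7=T, B8=F
input #2 (b=15): covers B1=T, B1=F, B2=T, B2=F, B3=S, B3=E, B4=F, B5=F, B6=T, B7=T, B8=F
input #3 (b=32): covers B1=T, B1=F, B2=T, B2=F, B3=S, B3=E, B4=F, B5=T, B7=F, B8=F
input #4 (b=34): covers B1=T, B1=F, B2=T, B2=F, B3=S, B3=E, B4=F, B5=T, B7=F, B8=F
input #5 (b=6): covers B1=T, B1=F, B2=T, B2=F, B3=S, B3=E, B4=T, B5=F, B6=F, B7=T, B8=F
input #6 (b=35): covers B1=T, B1=F, B2=T, B2=F, B3=S, B3=E, B4=F, B5=T, B7=F, B8=F
input #7 (b=3): covers B1=T, B1=F, B2=T, B2=F, B3=S, B3=E, B4=T, B5=F, B6=T, B7=T, B8=F
input #8 (b=38): covers B1=T, B1=F, B2=T, B2=F, B3=E, B4=F, B5=T, B7=F, B8=F
input #9 (b=22): covers B1=T, B1=F, B2=T, B2=F, B3=S, B3=E, B4=F, B5=T, B7=T, B8=F
input #10 (b=29): covers B1=T, B1=F, B2=T, B2=F, B3=S, B3=E, B4=F, B5=T, B7=T, B8=F
the full pool covers 15 outcomes: B1=T, B1=F, B2=T, B2=F, B3=S, B3=E, B4=T, B4=F, B5=T, B5=F, B6=T, B6=F, B7=T, B7=F, B8=F
checked all size-1 subsets: none covers 15 outcomes (max 11/15)
checked all size-2 subsets: none covers 15 outcomes (max 14/15)
at size 3, {1, 3, 5} reaches all 15 outcomes; every lexicographically earlier size-3 subset fails
Answer: 3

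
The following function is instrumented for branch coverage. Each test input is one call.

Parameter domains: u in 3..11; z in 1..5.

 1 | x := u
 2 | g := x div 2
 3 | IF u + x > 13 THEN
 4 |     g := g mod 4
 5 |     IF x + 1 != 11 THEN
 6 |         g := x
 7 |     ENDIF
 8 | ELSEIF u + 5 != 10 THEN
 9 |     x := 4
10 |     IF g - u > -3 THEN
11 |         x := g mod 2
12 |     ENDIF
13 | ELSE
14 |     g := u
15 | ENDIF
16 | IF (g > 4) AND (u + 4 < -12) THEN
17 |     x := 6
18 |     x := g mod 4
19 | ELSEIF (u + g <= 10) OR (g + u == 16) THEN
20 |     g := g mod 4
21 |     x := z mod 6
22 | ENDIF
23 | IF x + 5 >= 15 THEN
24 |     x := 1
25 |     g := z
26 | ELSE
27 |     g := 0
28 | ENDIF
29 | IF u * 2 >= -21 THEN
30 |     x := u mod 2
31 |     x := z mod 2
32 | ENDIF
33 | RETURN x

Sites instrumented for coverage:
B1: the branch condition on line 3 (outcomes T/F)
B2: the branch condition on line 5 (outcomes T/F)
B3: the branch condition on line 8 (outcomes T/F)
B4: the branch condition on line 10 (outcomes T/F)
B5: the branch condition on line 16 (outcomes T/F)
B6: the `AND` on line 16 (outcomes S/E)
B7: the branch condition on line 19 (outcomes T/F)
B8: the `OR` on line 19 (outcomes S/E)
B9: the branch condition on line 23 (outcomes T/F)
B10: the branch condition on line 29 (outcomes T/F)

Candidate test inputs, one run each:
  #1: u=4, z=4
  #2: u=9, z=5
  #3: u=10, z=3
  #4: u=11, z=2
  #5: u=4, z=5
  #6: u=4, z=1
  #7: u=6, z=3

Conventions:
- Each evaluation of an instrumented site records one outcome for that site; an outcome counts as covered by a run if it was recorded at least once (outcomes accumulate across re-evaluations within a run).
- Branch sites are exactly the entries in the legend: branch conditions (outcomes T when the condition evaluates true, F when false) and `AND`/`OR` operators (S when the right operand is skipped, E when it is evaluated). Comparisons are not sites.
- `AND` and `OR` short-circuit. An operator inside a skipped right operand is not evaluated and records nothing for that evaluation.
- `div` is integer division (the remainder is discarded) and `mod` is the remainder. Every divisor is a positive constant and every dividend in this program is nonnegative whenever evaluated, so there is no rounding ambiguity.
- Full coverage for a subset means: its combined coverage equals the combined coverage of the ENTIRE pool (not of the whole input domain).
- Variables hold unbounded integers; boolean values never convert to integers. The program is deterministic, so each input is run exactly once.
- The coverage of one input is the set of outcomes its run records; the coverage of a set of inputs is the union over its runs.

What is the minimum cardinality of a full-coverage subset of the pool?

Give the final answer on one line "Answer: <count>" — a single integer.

run #1 (u=4, z=4) runs B1->F, B3->T, B4->T, B6->S, B5->F, B8->S, B7->T, B9->F, B10->T; records B1=F, B3=T, B4=T, B5=F, B6=S, B7=T, B8=S, B9=F, B10=T
run #2 (u=9, z=5) runs B1->T, B2->T, B6->E, B5->F, B8->E, B7->F, B9->F, B10->T; records B1=T, B2=T, B5=F, B6=E, B7=F, B8=E, B9=F, B10=T
run #3 (u=10, z=3) runs B1->T, B2->F, B6->S, B5->F, B8->E, B7->F, B9->T, B10->T; records B1=T, B2=F, B5=F, B6=S, B7=F, B8=E, B9=T, B10=T
run #4 (u=11, z=2) runs B1->T, B2->T, B6->E, B5->F, B8->E, B7->F, B9->T, B10->T; records B1=T, B2=T, B5=F, B6=E, B7=F, B8=E, B9=T, B10=T
run #5 (u=4, z=5) runs B1->F, B3->T, B4->T, B6->S, B5->F, B8->S, B7->T, B9->F, B10->T; records B1=F, B3=T, B4=T, B5=F, B6=S, B7=T, B8=S, B9=F, B10=T
run #6 (u=4, z=1) runs B1->F, B3->T, B4->T, B6->S, B5->F, B8->S, B7->T, B9->F, B10->T; records B1=F, B3=T, B4=T, B5=F, B6=S, B7=T, B8=S, B9=F, B10=T
run #7 (u=6, z=3) runs B1->F, B3->T, B4->F, B6->S, B5->F, B8->S, B7->T, B9->F, B10->T; records B1=F, B3=T, B4=F, B5=F, B6=S, B7=T, B8=S, B9=F, B10=T
pool-wide coverage (17 outcomes): B1=T, B1=F, B2=T, B2=F, B3=T, B4=T, B4=F, B5=F, B6=S, B6=E, B7=T, B7=F, B8=S, B8=E, B9=T, B9=F, B10=T
checked all size-1 subsets: none covers 17 outcomes (max 9/17)
checked all size-2 subsets: none covers 17 outcomes (max 15/17)
checked all size-3 subsets: none covers 17 outcomes (max 16/17)
inputs {1, 2, 3, 7} (size 4) cover everything; no size-4 subset with a lexicographically smaller index list covers all 17

Answer: 4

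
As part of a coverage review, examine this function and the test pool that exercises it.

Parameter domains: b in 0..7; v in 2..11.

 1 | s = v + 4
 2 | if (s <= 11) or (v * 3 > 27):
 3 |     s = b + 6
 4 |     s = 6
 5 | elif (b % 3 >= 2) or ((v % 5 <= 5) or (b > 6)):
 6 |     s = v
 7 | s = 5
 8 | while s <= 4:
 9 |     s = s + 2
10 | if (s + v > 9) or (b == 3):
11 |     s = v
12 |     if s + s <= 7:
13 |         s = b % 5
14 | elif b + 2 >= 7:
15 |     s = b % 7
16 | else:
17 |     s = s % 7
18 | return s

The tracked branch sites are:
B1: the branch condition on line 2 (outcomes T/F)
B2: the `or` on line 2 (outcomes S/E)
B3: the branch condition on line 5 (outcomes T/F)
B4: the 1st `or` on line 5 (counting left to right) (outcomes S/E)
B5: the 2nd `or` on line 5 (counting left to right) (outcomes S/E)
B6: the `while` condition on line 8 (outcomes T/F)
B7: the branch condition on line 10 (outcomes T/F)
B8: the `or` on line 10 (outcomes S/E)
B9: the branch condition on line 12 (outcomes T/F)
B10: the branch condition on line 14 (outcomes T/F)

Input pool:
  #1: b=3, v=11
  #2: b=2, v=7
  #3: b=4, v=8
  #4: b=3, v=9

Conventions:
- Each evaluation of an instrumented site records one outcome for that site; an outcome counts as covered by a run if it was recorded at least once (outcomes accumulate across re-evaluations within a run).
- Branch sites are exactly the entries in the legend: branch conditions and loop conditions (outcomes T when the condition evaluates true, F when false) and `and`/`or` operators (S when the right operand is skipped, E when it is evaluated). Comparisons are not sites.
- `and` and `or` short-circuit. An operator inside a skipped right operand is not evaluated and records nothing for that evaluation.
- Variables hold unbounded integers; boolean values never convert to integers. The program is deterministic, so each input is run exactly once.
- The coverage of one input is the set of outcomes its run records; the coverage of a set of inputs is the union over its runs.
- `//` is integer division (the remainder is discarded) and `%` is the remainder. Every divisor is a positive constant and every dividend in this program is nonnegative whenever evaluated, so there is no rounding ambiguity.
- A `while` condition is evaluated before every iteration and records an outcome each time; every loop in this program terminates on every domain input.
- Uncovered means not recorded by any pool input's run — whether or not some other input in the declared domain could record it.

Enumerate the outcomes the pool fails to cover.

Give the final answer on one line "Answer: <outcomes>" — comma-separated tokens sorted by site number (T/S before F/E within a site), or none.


test 1 (b=3, v=11) hits B1=T, B2=E, B6=F, B7=T, B8=S, B9=F
test 2 (b=2, v=7) hits B1=T, B2=S, B6=F, B7=T, B8=S, B9=F
test 3 (b=4, v=8) hits B1=F, B2=E, B3=T, B4=E, B5=S, B6=F, B7=T, B8=S, B9=F
test 4 (b=3, v=9) hits B1=F, B2=E, B3=T, B4=E, B5=S, B6=F, B7=T, B8=S, B9=F
union over the pool: B1=T, B1=F, B2=S, B2=E, B3=T, B4=E, B5=S, B6=F, B7=T, B8=S, B9=F
uncovered (9 of 20): B3=F, B4=S, B5=E, B6=T, B7=F, B8=E, B9=T, B10=T, B10=F
Answer: B3=F, B4=S, B5=E, B6=T, B7=F, B8=E, B9=T, B10=T, B10=F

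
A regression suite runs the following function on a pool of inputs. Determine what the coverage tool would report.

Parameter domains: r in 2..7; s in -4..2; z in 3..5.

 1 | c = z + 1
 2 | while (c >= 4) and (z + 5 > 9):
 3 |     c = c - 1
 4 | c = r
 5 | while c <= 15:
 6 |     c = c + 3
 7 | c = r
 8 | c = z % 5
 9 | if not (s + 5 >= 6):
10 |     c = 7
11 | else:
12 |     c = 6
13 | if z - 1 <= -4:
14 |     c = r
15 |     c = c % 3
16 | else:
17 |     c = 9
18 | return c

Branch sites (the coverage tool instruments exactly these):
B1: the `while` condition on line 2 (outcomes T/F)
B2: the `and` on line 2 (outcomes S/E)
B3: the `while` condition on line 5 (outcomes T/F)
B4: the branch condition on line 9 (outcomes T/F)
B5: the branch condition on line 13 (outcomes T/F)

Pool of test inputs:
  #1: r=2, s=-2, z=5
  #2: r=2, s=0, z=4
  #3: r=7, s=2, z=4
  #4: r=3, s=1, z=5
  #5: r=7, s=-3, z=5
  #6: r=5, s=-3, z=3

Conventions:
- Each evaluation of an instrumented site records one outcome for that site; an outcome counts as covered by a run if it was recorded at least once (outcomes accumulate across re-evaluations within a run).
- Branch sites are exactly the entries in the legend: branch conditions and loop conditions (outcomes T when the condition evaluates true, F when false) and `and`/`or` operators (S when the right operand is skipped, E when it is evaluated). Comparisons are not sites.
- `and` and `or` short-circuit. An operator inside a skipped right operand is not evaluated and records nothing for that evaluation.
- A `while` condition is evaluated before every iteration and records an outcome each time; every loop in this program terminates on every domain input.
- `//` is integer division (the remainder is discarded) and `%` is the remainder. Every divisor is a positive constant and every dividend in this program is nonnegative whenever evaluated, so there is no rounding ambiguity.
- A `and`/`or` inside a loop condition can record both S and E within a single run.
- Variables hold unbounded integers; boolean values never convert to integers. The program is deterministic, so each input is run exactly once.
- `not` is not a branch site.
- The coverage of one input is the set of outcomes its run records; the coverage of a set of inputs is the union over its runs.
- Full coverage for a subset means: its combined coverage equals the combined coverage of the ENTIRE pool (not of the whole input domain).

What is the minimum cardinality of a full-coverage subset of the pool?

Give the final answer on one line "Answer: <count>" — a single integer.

input #1 (r=2, s=-2, z=5): events B2->E, B1->T, B2->E, B1->T, B2->E, B1->T, B2->S, B1->F, B3->T, B3->T, B3->T, B3->T, B3->T, B3->F, ...; covers B1=T, B1=F, B2=S, B2=E, B3=T, B3=F, B4=T, B5=F
input #2 (r=2, s=0, z=4): events B2->E, B1->F, B3->T, B3->T, B3->T, B3->T, B3->T, B3->F, B4->T, B5->F; covers B1=F, B2=E, B3=T, B3=F, B4=T, B5=F
input #3 (r=7, s=2, z=4): events B2->E, B1->F, B3->T, B3->T, B3->T, B3->F, B4->F, B5->F; covers B1=F, B2=E, B3=T, B3=F, B4=F, B5=F
input #4 (r=3, s=1, z=5): events B2->E, B1->T, B2->E, B1->T, B2->E, B1->T, B2->S, B1->F, B3->T, B3->T, B3->T, B3->T, B3->T, B3->F, ...; covers B1=T, B1=F, B2=S, B2=E, B3=T, B3=F, B4=F, B5=F
input #5 (r=7, s=-3, z=5): events B2->E, B1->T, B2->E, B1->T, B2->E, B1->T, B2->S, B1->F, B3->T, B3->T, B3->T, B3->F, B4->T, B5->F; covers B1=T, B1=F, B2=S, B2=E, B3=T, B3=F, B4=T, B5=F
input #6 (r=5, s=-3, z=3): events B2->E, B1->F, B3->T, B3->T, B3->T, B3->T, B3->F, B4->T, B5->F; covers B1=F, B2=E, B3=T, B3=F, B4=T, B5=F
the full pool covers 9 outcomes: B1=T, B1=F, B2=S, B2=E, B3=T, B3=F, B4=T, B4=F, B5=F
no size-1 subset reaches all 9 outcomes (best union: 8/9)
at size 2, {1, 3} reaches all 9 outcomes; every lexicographically earlier size-2 subset fails

Answer: 2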